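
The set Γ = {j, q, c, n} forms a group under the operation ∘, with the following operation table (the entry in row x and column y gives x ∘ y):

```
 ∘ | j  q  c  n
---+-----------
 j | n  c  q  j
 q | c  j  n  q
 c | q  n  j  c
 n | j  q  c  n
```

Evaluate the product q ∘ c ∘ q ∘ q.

j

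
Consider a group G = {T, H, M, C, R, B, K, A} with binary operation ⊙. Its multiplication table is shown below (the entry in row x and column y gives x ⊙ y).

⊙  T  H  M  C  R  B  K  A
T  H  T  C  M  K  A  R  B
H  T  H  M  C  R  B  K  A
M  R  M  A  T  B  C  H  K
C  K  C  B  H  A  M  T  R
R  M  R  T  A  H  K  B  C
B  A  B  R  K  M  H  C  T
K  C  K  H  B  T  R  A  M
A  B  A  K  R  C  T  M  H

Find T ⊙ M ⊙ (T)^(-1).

The identity is H. In row T, the entry H sits in column T, so T^(-1) = T.
T ⊙ M = C
C ⊙ T = K

K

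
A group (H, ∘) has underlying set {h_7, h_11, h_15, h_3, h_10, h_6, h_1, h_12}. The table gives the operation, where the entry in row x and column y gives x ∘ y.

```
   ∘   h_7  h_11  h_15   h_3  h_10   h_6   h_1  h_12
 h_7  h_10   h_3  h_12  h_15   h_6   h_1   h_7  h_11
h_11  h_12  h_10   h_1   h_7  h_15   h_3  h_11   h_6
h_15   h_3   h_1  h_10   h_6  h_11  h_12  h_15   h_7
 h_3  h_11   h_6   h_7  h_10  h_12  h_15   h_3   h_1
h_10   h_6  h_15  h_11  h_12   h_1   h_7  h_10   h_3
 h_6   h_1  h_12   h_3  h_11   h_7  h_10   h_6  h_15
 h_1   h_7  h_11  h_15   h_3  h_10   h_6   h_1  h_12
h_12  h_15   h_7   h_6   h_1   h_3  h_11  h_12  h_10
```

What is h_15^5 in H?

h_15

h_15^1 = h_15
h_15^2 = h_15 ∘ h_15 = h_10
h_15^3 = h_10 ∘ h_15 = h_11
h_15^4 = h_11 ∘ h_15 = h_1
h_15^5 = h_1 ∘ h_15 = h_15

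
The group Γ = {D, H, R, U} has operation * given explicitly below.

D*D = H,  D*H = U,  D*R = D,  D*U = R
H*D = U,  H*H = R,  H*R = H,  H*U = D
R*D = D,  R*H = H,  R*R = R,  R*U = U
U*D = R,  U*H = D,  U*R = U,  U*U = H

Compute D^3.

D^1 = D
D^2 = D*D = H
D^3 = H*D = U

U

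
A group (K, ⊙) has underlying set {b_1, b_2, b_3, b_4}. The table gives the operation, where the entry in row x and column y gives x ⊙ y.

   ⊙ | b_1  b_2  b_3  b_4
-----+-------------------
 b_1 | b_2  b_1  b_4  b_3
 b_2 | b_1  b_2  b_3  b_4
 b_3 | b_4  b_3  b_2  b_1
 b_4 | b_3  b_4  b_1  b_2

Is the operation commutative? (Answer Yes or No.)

Check whether the table is symmetric across its main diagonal.
Every entry (row x, col y) equals the entry (row y, col x), so K is abelian.
(In fact K ≅ the Klein four-group V_4.)

Yes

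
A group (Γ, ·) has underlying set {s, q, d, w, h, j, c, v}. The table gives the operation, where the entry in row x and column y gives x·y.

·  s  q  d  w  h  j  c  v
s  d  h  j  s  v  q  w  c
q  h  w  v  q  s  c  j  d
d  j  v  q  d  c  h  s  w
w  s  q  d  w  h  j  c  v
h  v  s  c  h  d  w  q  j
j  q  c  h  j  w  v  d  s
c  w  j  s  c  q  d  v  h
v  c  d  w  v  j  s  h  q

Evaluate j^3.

j^1 = j
j^2 = j·j = v
j^3 = v·j = s

s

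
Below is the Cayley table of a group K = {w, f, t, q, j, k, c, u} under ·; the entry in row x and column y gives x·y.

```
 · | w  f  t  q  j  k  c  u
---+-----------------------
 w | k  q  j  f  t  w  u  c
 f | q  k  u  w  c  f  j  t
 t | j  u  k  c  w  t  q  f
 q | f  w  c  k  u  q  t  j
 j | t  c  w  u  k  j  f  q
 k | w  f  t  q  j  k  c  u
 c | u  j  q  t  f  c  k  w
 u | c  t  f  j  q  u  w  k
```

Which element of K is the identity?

The identity e satisfies e·x = x for all x, so its row in the table reproduces the column headers.
Row k reads: w, f, t, q, j, k, c, u — exactly the header order. So k is the identity.

k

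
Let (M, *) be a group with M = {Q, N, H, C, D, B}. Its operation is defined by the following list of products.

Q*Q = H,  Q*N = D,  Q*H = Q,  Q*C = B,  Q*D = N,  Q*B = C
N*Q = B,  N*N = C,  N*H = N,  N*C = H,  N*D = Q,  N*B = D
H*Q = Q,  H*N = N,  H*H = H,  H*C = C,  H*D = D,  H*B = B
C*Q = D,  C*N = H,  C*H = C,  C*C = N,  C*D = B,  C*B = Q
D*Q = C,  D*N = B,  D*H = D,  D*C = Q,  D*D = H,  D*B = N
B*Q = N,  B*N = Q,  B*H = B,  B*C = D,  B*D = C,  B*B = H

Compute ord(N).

3

The identity element is H (its row matches the header).
N^1 = N
N^2 = N * N = C
N^3 = C * N = H
The first power of N equal to the identity is N^3, so ord(N) = 3.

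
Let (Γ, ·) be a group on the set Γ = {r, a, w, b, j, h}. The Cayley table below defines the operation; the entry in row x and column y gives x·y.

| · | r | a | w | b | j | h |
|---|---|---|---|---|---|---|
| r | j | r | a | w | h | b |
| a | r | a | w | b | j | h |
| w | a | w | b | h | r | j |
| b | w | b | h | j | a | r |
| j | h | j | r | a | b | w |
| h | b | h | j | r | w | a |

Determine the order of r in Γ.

The identity element is a (its row matches the header).
r^1 = r
r^2 = r·r = j
r^3 = j·r = h
r^4 = h·r = b
r^5 = b·r = w
r^6 = w·r = a
The first power of r equal to the identity is r^6, so ord(r) = 6.
(Structurally, Γ here is isomorphic to the cyclic group Z_6.)

6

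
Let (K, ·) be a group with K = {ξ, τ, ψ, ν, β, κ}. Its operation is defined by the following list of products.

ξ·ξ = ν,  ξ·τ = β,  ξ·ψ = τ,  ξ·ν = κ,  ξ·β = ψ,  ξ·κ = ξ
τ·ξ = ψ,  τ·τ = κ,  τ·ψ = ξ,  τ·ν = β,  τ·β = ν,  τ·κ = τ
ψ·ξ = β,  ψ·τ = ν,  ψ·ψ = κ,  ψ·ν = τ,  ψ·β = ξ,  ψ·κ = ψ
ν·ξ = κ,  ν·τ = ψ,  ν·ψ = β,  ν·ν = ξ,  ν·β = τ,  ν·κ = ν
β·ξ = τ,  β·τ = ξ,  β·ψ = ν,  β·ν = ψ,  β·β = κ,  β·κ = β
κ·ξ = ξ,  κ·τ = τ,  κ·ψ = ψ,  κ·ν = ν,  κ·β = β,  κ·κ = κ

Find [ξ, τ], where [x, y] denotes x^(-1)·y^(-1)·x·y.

Identity is κ; from the table ξ^(-1) = ν and τ^(-1) = τ.
ν·τ = ψ
ψ·ξ = β
β·τ = ξ

ξ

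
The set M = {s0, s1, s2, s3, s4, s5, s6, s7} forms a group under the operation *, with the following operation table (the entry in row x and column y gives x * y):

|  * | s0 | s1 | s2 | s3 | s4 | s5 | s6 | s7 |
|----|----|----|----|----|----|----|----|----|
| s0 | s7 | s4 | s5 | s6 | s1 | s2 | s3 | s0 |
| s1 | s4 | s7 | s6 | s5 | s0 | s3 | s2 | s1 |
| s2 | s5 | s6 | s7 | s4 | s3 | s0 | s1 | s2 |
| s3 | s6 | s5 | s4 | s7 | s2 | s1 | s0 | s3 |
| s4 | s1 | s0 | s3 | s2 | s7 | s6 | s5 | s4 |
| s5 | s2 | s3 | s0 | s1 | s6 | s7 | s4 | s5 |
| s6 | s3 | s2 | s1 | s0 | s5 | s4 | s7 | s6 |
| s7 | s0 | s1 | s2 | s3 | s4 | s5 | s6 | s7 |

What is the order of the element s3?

The identity element is s7 (its row matches the header).
s3^1 = s3
s3^2 = s3 * s3 = s7
The first power of s3 equal to the identity is s3^2, so ord(s3) = 2.

2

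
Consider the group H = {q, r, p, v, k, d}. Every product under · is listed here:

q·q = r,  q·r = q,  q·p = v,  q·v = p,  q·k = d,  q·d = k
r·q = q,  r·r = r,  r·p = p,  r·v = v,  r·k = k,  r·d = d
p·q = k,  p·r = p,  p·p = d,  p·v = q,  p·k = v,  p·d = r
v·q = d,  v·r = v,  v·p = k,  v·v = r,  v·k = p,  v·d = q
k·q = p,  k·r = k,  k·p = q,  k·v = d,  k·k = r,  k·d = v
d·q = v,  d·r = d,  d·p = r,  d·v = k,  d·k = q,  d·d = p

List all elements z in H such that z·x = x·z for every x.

{r}

An element z is central iff its row equals its column in the table.
For k: k·p = q ≠ v = p·k, so k ∉ Z.
Checking each element this way leaves Z(H) = {r}.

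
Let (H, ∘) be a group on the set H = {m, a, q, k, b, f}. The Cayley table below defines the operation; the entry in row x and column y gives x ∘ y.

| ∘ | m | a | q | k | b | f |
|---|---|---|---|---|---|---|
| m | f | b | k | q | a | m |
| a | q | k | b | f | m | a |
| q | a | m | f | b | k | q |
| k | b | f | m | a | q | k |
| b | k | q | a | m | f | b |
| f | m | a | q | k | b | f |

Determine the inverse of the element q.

q

First locate the identity: row f matches the header, so f is the identity.
Scan row q for f: q ∘ q = f. Hence q^(-1) = q.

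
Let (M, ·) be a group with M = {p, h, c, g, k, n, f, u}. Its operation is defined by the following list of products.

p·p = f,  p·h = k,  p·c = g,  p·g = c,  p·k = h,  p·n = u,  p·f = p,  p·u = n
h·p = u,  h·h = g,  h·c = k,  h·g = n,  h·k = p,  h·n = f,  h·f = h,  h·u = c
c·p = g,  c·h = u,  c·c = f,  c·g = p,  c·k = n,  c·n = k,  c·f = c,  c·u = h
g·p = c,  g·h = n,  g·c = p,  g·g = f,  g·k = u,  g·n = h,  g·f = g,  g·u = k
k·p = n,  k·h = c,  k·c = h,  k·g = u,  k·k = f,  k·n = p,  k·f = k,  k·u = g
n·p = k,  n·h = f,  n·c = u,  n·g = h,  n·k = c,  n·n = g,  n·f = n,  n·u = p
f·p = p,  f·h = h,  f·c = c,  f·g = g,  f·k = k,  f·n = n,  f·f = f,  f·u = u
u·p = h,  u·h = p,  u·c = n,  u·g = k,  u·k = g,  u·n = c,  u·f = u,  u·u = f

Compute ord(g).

The identity element is f (its row matches the header).
g^1 = g
g^2 = g·g = f
The first power of g equal to the identity is g^2, so ord(g) = 2.

2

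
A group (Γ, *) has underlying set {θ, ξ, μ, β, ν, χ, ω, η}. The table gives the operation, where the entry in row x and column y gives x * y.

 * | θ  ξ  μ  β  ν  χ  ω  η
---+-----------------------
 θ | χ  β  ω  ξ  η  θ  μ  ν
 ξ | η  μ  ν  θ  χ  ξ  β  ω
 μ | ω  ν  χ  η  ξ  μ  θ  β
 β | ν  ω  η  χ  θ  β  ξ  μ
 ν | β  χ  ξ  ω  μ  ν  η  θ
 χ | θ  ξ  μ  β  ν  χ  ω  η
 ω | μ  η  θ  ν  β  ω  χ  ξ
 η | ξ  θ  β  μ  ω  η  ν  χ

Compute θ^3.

θ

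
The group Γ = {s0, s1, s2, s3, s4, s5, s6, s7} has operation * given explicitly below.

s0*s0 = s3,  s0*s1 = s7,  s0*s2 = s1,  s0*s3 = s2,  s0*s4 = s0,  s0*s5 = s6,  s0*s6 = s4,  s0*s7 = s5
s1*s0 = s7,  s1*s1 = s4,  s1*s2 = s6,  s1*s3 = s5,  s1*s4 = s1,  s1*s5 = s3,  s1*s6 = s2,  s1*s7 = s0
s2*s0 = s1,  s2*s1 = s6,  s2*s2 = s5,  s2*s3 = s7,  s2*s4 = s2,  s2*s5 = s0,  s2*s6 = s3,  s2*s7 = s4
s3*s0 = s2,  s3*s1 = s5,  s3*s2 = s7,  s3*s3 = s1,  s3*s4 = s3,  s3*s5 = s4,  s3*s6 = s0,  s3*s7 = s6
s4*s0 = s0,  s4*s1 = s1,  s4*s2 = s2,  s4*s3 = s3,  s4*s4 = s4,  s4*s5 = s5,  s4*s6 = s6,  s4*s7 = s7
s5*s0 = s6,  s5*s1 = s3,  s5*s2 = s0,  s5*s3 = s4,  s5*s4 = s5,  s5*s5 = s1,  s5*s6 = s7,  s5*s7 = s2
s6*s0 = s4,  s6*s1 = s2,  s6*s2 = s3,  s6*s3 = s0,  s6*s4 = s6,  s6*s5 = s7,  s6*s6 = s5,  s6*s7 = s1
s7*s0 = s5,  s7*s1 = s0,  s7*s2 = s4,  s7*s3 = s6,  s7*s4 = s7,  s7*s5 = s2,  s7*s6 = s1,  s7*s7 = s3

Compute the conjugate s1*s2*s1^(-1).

The identity is s4. In row s1, the entry s4 sits in column s1, so s1^(-1) = s1.
s1*s2 = s6
s6*s1 = s2

s2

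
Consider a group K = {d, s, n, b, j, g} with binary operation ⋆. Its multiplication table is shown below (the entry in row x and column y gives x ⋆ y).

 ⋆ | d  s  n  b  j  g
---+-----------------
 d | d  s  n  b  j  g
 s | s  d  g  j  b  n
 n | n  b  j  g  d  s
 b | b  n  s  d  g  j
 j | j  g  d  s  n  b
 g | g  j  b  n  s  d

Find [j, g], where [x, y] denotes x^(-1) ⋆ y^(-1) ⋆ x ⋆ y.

Identity is d; from the table j^(-1) = n and g^(-1) = g.
n ⋆ g = s
s ⋆ j = b
b ⋆ g = j

j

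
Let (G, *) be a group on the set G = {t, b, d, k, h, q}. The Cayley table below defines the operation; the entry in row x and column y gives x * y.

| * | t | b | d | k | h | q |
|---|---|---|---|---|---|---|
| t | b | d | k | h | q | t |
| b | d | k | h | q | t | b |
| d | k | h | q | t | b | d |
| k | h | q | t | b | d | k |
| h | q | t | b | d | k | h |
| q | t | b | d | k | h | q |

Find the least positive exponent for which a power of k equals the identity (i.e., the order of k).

3

The identity element is q (its row matches the header).
k^1 = k
k^2 = k * k = b
k^3 = b * k = q
The first power of k equal to the identity is k^3, so ord(k) = 3.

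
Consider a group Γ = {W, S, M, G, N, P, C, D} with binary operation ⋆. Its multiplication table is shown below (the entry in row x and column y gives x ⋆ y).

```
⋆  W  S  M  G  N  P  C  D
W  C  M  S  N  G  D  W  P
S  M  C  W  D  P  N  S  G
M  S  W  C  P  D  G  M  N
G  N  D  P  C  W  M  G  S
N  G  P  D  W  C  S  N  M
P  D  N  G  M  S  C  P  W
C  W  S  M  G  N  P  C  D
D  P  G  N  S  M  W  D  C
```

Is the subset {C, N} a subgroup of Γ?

{C, N} contains the identity C.
Checking products: every product of two elements of {C, N} (read from the table) lies in {C, N}, so the set is closed.
In a finite group, a nonempty closed subset is a subgroup. So {C, N} ≤ Γ.

Yes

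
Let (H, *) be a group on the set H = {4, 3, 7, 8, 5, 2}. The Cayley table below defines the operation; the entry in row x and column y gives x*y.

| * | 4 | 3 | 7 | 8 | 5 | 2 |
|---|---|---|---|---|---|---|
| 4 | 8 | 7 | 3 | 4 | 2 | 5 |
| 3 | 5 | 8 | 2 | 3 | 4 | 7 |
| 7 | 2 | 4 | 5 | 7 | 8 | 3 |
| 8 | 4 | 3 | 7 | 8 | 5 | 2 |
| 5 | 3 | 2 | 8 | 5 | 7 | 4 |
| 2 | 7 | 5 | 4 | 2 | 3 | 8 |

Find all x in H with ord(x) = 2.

Identity is 8. Compute the order of each non-identity element by repeated multiplication:
  4: 4 → 8  (order 2)
  3: 3 → 8  (order 2)
  7: 7 → 5 → 8  (order 3)
  5: 5 → 7 → 8  (order 3)
  2: 2 → 8  (order 2)
Elements of order 2: {2, 3, 4}.
(Structurally, H here is isomorphic to the symmetric group S_3.)

{2, 3, 4}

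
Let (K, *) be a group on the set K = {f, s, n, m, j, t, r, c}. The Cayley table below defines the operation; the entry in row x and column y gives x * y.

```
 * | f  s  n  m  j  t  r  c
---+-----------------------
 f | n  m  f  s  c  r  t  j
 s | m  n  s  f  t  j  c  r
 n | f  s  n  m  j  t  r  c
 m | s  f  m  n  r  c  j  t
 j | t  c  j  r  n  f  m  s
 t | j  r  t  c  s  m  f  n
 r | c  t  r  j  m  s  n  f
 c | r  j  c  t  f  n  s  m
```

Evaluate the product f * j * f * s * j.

f * j = c
c * f = r
r * s = t
t * j = s
(Structurally, K here is isomorphic to the dihedral group D_4.)

s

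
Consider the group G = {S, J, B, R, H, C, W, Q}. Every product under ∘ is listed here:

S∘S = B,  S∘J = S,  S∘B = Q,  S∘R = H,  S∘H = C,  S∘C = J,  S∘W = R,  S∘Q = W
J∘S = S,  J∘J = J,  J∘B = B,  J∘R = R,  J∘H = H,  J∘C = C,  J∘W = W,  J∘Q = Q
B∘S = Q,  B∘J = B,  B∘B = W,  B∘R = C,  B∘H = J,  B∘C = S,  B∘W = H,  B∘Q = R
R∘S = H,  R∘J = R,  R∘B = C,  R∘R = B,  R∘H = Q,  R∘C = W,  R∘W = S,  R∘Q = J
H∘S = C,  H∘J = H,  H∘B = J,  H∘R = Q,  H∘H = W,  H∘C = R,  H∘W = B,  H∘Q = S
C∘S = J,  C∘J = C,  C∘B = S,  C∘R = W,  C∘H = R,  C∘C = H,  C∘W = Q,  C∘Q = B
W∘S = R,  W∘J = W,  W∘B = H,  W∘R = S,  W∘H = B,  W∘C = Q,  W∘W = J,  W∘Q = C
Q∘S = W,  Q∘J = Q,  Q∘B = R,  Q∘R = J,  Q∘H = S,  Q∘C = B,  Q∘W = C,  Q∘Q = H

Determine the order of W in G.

2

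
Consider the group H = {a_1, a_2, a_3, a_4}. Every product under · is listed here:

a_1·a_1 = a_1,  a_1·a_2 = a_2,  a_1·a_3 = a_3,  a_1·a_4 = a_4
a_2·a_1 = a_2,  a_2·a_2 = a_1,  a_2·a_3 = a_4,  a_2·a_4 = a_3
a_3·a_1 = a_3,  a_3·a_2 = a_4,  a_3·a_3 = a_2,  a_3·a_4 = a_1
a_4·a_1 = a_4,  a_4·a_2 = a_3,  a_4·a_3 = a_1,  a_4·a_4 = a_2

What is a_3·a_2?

a_4

Read row a_3, column a_2: a_3·a_2 = a_4.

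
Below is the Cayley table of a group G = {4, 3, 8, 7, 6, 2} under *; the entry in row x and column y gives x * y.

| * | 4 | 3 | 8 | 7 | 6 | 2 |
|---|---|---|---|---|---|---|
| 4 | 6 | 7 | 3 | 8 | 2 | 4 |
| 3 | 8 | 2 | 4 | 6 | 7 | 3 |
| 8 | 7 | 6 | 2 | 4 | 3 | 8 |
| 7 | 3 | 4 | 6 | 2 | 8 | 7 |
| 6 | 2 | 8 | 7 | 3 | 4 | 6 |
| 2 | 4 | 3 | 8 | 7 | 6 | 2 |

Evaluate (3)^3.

3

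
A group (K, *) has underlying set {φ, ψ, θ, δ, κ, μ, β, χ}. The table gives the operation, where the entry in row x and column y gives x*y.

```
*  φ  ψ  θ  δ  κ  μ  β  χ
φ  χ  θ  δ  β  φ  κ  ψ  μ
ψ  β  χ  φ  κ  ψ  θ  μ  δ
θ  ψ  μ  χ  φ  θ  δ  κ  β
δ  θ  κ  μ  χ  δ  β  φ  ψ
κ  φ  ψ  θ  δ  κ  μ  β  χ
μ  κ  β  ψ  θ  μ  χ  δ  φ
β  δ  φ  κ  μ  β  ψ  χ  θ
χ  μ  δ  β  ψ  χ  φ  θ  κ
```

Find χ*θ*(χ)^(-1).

θ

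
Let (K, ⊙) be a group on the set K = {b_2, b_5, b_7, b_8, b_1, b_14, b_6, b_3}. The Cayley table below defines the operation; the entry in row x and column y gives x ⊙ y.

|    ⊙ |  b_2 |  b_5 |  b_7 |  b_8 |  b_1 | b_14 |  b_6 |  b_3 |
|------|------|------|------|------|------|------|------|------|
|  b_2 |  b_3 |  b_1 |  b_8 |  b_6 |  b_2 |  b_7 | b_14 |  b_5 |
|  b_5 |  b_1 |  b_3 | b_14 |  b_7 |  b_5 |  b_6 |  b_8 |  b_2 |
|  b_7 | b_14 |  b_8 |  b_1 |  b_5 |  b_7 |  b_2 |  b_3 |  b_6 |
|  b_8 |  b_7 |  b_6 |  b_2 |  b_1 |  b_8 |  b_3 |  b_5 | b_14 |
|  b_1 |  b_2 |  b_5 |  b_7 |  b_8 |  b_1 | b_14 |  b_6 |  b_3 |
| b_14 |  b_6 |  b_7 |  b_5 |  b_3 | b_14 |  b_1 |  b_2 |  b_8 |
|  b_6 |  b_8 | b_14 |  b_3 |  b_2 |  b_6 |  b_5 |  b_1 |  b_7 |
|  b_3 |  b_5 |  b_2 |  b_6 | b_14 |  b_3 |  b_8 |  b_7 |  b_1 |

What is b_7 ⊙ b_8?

b_5

Read row b_7, column b_8: b_7 ⊙ b_8 = b_5.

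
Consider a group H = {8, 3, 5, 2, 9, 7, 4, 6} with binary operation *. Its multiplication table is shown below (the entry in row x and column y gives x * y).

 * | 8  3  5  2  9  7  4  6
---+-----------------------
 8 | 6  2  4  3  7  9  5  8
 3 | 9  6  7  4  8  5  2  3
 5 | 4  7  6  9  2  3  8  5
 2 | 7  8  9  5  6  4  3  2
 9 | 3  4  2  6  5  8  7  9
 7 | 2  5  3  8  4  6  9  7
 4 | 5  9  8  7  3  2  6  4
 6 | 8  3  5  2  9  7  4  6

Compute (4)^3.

4

4^1 = 4
4^2 = 4 * 4 = 6
4^3 = 6 * 4 = 4
(Structurally, H here is isomorphic to the dihedral group D_4.)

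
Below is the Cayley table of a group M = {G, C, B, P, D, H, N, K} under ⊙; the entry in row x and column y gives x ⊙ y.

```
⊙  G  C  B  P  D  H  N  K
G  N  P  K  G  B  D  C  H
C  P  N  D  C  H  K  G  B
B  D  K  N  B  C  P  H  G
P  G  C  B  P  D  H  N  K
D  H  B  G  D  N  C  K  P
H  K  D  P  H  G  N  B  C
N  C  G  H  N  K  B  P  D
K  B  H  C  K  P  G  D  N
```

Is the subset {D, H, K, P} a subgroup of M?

No

H ⊙ H = N, which is not in {D, H, K, P}.
The subset is not closed under ⊙, so it is not a subgroup.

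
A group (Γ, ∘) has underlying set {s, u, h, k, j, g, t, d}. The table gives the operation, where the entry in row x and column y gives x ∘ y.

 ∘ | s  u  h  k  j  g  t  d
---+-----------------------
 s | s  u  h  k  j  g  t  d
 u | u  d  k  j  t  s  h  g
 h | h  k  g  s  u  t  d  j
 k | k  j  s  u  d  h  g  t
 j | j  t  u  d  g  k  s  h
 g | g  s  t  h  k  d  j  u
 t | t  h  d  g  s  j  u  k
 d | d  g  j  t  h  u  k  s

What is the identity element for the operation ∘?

The identity e satisfies e ∘ x = x for all x, so its row in the table reproduces the column headers.
Row s reads: s, u, h, k, j, g, t, d — exactly the header order. So s is the identity.

s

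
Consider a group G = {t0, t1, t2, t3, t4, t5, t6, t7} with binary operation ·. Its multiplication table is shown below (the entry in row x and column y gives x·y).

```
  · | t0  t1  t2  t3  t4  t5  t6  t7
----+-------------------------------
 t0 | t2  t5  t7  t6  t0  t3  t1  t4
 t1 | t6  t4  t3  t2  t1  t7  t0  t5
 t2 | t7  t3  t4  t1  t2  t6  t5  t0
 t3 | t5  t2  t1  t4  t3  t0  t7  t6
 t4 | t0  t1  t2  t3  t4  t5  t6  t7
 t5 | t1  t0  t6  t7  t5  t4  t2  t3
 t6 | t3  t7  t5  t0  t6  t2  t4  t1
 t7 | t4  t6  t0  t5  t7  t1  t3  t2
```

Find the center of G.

An element z is central iff its row equals its column in the table.
For t3: t3·t7 = t6 ≠ t5 = t7·t3, so t3 ∉ Z.
Checking each element this way leaves Z(G) = {t2, t4}.

{t2, t4}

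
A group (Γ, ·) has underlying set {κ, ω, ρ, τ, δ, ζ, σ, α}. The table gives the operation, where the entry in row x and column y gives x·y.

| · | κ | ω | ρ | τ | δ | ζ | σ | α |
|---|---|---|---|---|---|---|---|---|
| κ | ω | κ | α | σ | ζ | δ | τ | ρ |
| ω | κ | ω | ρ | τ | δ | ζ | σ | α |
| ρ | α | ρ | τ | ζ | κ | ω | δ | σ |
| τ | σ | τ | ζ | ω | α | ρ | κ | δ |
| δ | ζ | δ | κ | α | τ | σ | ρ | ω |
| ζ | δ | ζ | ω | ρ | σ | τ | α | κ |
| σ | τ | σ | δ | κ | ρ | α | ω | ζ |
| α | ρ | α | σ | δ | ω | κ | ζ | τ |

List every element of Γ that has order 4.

{α, δ, ζ, ρ}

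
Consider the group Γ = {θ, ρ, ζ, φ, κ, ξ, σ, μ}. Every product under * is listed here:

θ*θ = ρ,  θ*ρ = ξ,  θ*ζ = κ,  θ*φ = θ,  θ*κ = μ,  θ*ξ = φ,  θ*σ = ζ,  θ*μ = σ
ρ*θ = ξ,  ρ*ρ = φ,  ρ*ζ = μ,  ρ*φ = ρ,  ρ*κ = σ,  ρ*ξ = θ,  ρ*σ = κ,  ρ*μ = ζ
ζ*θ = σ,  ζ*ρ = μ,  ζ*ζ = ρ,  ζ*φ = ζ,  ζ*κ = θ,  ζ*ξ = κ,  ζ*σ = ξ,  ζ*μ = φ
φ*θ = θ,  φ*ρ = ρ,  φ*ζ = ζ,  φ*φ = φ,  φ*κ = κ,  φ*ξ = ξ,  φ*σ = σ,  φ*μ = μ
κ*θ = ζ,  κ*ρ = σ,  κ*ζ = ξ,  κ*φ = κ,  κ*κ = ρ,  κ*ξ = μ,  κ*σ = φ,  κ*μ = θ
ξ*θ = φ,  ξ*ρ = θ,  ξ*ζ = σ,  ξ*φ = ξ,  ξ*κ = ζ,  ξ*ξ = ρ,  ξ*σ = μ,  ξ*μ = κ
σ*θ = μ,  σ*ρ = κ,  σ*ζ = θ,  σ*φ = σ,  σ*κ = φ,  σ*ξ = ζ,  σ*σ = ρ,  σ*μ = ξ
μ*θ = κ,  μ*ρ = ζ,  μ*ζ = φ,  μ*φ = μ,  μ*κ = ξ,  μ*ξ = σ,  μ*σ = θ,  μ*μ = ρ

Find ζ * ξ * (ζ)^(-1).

The identity is φ. In row ζ, the entry φ sits in column μ, so ζ^(-1) = μ.
ζ * ξ = κ
κ * μ = θ

θ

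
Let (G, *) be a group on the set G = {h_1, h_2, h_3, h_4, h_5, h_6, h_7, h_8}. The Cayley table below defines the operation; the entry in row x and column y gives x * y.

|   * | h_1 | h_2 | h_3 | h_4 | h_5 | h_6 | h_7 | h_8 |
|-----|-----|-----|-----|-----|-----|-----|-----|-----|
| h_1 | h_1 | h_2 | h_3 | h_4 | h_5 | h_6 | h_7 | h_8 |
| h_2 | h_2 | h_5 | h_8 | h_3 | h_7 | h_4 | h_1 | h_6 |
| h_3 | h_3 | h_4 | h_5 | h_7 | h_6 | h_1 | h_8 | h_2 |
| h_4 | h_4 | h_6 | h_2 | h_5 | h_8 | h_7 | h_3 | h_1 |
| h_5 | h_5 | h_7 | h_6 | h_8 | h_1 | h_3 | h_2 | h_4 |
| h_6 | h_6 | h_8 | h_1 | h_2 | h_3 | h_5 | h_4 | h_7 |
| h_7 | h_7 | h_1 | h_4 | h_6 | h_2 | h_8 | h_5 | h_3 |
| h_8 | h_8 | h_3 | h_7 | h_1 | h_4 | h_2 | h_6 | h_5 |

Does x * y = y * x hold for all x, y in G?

No

h_4 * h_7 = h_3 but h_7 * h_4 = h_6.
Since h_4 and h_7 do not commute, G is not abelian.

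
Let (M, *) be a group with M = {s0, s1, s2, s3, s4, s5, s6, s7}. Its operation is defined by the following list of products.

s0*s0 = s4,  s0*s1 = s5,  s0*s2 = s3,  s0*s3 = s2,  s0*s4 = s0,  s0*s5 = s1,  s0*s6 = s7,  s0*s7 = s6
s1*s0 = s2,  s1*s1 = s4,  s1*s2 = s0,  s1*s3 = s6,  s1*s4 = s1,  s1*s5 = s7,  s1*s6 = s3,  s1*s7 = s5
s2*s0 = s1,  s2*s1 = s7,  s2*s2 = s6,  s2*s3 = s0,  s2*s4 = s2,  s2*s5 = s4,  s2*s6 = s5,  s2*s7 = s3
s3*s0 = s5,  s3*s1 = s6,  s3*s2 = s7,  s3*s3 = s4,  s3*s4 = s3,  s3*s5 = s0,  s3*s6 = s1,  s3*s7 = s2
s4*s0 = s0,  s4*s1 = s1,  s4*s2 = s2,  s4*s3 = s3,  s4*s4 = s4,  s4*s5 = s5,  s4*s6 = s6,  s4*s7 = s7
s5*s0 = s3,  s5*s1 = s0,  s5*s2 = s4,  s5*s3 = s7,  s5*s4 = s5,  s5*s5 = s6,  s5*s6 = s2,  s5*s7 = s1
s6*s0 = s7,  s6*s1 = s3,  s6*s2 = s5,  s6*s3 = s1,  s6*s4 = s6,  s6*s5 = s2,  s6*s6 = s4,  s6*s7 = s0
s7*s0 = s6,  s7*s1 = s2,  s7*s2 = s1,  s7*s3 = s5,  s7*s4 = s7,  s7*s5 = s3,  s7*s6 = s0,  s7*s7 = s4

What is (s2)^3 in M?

s2^1 = s2
s2^2 = s2 * s2 = s6
s2^3 = s6 * s2 = s5

s5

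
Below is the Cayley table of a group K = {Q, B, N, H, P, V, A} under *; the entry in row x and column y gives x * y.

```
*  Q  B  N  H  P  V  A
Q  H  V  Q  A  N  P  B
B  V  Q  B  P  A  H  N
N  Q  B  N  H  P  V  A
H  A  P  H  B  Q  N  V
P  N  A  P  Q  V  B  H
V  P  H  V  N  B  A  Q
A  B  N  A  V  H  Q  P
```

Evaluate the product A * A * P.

V

A * A = P
P * P = V
(Structurally, K here is isomorphic to the cyclic group Z_7.)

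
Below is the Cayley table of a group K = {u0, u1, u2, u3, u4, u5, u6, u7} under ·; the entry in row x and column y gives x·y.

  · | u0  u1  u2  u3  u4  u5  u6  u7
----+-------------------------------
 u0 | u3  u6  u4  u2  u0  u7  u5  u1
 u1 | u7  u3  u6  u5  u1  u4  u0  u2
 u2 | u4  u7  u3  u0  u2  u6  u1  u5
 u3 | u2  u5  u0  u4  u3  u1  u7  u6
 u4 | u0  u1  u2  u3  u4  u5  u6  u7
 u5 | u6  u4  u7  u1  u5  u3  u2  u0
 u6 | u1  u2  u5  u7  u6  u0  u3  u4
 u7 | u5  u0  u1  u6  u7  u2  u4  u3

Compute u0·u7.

Read row u0, column u7: u0·u7 = u1.

u1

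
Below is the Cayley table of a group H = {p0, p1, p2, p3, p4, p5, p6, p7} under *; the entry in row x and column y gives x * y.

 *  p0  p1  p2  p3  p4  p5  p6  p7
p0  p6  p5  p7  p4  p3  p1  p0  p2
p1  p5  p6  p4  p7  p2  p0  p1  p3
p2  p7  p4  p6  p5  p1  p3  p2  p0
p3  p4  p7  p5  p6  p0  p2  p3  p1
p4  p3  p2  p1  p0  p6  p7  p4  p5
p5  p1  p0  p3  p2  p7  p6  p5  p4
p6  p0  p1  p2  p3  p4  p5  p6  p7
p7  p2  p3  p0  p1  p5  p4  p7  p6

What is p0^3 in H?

p0^1 = p0
p0^2 = p0 * p0 = p6
p0^3 = p6 * p0 = p0

p0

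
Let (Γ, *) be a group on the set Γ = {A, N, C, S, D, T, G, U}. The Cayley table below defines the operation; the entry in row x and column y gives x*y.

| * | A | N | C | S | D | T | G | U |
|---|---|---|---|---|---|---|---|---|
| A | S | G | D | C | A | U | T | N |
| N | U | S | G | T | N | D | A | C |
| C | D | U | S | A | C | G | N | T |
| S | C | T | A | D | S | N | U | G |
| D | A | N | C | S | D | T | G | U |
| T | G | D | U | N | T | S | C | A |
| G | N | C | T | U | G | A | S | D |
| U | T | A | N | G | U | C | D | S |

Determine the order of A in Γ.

The identity element is D (its row matches the header).
A^1 = A
A^2 = A*A = S
A^3 = S*A = C
A^4 = C*A = D
The first power of A equal to the identity is A^4, so ord(A) = 4.

4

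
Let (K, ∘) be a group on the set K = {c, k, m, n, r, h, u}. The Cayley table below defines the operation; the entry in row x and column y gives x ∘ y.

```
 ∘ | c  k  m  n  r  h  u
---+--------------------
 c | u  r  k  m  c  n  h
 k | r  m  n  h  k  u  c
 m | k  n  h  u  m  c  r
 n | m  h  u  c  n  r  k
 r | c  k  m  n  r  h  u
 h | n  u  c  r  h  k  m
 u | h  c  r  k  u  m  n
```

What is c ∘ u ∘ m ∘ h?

c ∘ u = h
h ∘ m = c
c ∘ h = n
(Structurally, K here is isomorphic to the cyclic group Z_7.)

n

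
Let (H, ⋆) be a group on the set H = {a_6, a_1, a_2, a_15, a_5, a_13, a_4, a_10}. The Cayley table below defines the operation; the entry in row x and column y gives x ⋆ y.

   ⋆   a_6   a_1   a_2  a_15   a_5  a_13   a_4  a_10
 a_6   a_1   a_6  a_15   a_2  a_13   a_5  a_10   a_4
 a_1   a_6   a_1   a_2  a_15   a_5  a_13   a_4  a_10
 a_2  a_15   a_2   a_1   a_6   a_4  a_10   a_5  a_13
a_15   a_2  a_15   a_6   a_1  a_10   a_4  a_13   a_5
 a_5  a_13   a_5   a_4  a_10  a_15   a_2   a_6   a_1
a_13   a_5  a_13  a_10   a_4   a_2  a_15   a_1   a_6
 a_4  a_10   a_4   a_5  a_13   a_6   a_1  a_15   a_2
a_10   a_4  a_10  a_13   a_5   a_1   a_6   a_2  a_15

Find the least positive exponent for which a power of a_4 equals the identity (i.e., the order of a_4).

4

The identity element is a_1 (its row matches the header).
a_4^1 = a_4
a_4^2 = a_4 ⋆ a_4 = a_15
a_4^3 = a_15 ⋆ a_4 = a_13
a_4^4 = a_13 ⋆ a_4 = a_1
The first power of a_4 equal to the identity is a_4^4, so ord(a_4) = 4.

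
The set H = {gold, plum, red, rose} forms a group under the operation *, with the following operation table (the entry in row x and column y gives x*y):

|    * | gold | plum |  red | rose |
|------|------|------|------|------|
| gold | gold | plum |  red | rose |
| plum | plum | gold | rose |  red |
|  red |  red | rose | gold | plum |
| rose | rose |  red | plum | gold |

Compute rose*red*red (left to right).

rose*red = plum
plum*red = rose

rose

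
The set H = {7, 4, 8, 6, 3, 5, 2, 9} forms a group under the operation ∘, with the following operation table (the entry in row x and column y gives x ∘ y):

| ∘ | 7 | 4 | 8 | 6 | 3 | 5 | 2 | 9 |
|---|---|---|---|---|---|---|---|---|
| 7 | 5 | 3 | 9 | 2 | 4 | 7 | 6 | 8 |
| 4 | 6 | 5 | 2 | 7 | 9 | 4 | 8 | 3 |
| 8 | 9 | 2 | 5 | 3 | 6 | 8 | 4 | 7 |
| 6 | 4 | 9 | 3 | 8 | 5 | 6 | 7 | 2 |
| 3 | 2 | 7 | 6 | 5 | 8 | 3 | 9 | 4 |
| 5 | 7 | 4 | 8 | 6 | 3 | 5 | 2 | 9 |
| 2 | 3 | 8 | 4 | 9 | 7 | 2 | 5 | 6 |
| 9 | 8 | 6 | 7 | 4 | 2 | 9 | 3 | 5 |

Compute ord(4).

2

The identity element is 5 (its row matches the header).
4^1 = 4
4^2 = 4 ∘ 4 = 5
The first power of 4 equal to the identity is 4^2, so ord(4) = 2.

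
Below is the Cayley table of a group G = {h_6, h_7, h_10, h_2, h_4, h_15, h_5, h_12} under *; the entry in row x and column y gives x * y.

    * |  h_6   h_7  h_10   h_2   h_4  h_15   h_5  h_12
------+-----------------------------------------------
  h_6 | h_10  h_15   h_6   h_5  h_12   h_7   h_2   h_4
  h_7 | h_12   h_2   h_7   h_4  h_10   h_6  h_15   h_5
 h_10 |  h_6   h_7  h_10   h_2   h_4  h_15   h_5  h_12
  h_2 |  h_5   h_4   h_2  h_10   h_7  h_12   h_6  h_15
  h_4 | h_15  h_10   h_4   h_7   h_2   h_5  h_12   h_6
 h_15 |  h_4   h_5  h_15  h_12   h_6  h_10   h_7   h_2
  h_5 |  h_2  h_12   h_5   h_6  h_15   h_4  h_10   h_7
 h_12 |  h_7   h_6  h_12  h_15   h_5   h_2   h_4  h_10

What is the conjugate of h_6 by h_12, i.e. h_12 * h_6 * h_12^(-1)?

The identity is h_10. In row h_12, the entry h_10 sits in column h_12, so h_12^(-1) = h_12.
h_12 * h_6 = h_7
h_7 * h_12 = h_5
(Structurally, G here is isomorphic to the dihedral group D_4.)

h_5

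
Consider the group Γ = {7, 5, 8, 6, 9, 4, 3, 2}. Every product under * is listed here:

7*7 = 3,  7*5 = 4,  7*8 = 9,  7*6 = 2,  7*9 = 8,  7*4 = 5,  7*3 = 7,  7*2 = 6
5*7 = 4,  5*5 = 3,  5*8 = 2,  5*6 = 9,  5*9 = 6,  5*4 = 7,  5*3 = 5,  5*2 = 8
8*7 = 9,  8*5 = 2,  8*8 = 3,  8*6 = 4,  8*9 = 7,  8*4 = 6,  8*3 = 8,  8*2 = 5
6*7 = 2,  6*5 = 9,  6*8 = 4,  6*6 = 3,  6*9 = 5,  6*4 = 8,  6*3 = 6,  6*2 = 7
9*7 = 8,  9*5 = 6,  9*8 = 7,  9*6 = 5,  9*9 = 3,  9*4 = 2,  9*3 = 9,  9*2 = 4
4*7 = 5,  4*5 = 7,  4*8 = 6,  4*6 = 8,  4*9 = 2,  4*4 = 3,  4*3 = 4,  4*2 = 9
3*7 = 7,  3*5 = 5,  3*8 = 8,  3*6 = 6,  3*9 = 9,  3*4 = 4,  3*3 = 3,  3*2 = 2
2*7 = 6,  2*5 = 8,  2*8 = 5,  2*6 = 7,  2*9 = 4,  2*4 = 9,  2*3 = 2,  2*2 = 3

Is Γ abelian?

Check whether the table is symmetric across its main diagonal.
Every entry (row x, col y) equals the entry (row y, col x), so Γ is abelian.

Yes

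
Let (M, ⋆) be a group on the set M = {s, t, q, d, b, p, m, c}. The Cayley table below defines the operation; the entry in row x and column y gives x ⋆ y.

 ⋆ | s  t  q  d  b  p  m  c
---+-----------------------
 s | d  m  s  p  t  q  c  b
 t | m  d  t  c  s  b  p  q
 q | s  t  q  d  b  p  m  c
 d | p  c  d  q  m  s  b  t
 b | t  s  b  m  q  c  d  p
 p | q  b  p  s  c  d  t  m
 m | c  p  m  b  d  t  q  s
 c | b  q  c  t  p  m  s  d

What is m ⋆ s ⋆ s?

b

m ⋆ s = c
c ⋆ s = b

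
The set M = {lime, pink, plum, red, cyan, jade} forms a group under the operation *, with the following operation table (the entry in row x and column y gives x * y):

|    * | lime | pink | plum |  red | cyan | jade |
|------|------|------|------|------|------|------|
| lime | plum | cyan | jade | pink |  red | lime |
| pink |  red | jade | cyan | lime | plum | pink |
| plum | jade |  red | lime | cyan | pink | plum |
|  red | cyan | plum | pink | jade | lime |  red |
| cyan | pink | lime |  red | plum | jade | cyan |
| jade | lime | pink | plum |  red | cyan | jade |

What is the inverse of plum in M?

First locate the identity: row jade matches the header, so jade is the identity.
Scan row plum for jade: plum * lime = jade. Hence plum^(-1) = lime.

lime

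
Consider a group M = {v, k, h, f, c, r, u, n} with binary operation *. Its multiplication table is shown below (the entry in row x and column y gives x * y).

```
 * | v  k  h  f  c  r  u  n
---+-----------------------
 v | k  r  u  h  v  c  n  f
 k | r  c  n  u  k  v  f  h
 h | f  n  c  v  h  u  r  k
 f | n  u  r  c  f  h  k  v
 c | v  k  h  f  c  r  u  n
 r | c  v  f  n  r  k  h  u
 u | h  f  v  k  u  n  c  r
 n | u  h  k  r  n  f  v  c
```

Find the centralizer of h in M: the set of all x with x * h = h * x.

{c, h, k, n}

Compare row h with column h entry by entry.
k * h = n = h * k, so k commutes with h.
r * h = f but h * r = u, so r does not.
Collecting the elements that commute with h: C(h) = {c, h, k, n}.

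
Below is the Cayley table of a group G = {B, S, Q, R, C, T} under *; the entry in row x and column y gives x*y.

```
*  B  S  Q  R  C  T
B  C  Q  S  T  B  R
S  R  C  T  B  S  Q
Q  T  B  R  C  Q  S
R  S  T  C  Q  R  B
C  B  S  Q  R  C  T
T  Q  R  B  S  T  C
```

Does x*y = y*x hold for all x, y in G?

Q*T = S but T*Q = B.
Since Q and T do not commute, G is not abelian.

No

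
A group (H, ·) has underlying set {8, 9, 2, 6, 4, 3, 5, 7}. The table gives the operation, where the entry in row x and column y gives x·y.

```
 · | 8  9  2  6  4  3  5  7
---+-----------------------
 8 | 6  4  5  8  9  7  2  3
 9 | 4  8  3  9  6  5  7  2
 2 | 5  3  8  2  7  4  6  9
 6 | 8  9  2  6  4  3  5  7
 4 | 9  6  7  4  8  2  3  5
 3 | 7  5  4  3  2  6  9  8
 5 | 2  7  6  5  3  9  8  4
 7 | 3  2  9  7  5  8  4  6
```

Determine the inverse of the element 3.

3

First locate the identity: row 6 matches the header, so 6 is the identity.
Scan row 3 for 6: 3·3 = 6. Hence 3^(-1) = 3.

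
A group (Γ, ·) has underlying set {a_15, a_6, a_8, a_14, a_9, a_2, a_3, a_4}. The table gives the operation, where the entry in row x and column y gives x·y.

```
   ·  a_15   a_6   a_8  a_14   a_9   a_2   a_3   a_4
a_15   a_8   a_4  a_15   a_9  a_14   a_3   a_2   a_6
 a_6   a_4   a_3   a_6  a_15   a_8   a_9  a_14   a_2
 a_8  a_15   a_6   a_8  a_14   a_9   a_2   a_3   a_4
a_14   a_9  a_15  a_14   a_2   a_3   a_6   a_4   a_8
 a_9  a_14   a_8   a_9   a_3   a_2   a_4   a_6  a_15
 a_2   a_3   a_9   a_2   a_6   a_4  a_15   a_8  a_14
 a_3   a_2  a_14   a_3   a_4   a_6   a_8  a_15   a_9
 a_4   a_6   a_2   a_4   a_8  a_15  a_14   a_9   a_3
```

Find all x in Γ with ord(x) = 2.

Identity is a_8. Compute the order of each non-identity element by repeated multiplication:
  a_15: a_15 → a_8  (order 2)
  a_6: a_6 → a_3 → a_14 → a_15 → a_4 → a_2 → a_9 → a_8  (order 8)
  a_14: a_14 → a_2 → a_6 → a_15 → a_9 → a_3 → a_4 → a_8  (order 8)
  a_9: a_9 → a_2 → a_4 → a_15 → a_14 → a_3 → a_6 → a_8  (order 8)
  a_2: a_2 → a_15 → a_3 → a_8  (order 4)
  a_3: a_3 → a_15 → a_2 → a_8  (order 4)
  a_4: a_4 → a_3 → a_9 → a_15 → a_6 → a_2 → a_14 → a_8  (order 8)
Elements of order 2: {a_15}.
(Structurally, Γ here is isomorphic to the cyclic group Z_8.)

{a_15}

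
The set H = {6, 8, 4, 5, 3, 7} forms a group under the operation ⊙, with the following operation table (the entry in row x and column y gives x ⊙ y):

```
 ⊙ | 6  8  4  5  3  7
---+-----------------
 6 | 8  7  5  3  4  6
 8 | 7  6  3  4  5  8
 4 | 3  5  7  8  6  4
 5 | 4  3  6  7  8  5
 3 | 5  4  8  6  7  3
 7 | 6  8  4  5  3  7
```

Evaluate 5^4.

7

5^1 = 5
5^2 = 5 ⊙ 5 = 7
5^3 = 7 ⊙ 5 = 5
5^4 = 5 ⊙ 5 = 7
(Structurally, H here is isomorphic to the symmetric group S_3.)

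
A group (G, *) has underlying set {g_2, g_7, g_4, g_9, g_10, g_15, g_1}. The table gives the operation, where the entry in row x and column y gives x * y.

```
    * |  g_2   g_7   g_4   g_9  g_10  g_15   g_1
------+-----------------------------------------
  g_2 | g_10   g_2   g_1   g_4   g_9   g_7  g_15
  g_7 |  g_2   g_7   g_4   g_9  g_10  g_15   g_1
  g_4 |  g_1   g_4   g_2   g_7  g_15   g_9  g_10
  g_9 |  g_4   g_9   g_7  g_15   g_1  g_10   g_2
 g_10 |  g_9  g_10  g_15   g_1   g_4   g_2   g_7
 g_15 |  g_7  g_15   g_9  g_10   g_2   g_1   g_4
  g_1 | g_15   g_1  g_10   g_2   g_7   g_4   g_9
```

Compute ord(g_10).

The identity element is g_7 (its row matches the header).
g_10^1 = g_10
g_10^2 = g_10 * g_10 = g_4
g_10^3 = g_4 * g_10 = g_15
g_10^4 = g_15 * g_10 = g_2
g_10^5 = g_2 * g_10 = g_9
g_10^6 = g_9 * g_10 = g_1
g_10^7 = g_1 * g_10 = g_7
The first power of g_10 equal to the identity is g_10^7, so ord(g_10) = 7.

7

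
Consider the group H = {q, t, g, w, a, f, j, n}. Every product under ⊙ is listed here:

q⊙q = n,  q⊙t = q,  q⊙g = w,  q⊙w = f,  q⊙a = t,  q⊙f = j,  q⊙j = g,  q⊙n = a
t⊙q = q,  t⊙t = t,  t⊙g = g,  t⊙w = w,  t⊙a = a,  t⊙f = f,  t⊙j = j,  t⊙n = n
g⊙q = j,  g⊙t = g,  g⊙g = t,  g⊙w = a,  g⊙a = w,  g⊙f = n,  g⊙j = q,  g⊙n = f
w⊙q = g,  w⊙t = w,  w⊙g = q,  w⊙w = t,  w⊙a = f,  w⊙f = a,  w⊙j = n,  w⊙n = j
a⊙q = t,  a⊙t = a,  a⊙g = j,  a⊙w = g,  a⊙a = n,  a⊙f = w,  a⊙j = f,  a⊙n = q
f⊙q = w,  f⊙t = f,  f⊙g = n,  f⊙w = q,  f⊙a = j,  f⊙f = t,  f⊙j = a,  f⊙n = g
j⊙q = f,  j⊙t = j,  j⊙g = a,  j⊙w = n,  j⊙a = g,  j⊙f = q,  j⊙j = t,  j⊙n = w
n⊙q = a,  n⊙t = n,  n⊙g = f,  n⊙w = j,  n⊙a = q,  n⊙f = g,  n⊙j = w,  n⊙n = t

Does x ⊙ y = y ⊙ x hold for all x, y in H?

q ⊙ j = g but j ⊙ q = f.
Since q and j do not commute, H is not abelian.

No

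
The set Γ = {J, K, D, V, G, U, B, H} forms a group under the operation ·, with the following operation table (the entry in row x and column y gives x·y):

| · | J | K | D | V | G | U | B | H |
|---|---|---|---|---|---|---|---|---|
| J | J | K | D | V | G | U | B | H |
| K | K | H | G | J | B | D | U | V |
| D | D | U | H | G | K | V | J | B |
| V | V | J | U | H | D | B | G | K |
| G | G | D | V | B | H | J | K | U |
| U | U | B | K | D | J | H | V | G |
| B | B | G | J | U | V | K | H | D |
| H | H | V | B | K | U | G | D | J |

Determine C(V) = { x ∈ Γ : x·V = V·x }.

{H, J, K, V}

Compare row V with column V entry by entry.
K·V = J = V·K, so K commutes with V.
B·V = U but V·B = G, so B does not.
Collecting the elements that commute with V: C(V) = {H, J, K, V}.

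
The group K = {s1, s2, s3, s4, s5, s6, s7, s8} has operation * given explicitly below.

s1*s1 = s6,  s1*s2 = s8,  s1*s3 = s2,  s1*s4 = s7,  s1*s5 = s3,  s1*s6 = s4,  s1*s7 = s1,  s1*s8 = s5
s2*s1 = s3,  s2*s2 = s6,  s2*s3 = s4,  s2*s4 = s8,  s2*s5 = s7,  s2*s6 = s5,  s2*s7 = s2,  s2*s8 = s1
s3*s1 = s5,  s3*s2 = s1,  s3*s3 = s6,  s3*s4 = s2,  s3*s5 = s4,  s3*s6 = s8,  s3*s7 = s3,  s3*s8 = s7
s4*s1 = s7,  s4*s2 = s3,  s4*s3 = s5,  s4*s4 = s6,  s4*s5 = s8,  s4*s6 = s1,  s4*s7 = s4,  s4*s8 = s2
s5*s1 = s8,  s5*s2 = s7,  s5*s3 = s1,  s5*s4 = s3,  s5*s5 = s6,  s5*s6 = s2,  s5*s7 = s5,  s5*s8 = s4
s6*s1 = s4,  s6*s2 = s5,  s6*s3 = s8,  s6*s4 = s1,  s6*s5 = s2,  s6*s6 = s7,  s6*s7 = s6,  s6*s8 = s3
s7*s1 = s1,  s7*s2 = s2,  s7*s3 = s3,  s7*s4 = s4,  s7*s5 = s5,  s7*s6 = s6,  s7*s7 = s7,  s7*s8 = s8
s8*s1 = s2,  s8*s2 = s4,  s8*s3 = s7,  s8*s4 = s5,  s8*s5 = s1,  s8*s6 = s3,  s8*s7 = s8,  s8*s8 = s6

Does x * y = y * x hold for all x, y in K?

s2 * s3 = s4 but s3 * s2 = s1.
Since s2 and s3 do not commute, K is not abelian.

No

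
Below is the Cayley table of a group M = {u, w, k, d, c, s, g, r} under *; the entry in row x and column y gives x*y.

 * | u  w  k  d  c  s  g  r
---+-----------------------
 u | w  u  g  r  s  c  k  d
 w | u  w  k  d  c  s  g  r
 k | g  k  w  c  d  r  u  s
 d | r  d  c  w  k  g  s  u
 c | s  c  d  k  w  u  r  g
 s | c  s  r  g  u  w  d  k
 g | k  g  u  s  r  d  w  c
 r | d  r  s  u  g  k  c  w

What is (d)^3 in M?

d

d^1 = d
d^2 = d*d = w
d^3 = w*d = d
(Structurally, M here is isomorphic to the elementary abelian group (Z_2)^3.)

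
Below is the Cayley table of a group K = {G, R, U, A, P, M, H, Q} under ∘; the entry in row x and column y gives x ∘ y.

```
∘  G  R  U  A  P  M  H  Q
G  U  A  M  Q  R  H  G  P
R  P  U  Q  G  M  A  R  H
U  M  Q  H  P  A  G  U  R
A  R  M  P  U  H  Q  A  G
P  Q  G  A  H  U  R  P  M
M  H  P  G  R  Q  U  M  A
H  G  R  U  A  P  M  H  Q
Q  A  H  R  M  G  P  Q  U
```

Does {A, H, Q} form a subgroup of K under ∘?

A ∘ A = U, which is not in {A, H, Q}.
The subset is not closed under ∘, so it is not a subgroup.

No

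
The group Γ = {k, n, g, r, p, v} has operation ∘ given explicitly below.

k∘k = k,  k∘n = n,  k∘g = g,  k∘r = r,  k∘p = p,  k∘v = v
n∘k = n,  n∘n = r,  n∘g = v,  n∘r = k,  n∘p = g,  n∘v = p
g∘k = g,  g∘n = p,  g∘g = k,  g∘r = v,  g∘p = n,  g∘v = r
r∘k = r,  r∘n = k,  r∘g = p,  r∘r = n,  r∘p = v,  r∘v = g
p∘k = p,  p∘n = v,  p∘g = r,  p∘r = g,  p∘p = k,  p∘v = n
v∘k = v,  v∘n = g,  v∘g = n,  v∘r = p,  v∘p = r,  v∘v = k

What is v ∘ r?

Read row v, column r: v ∘ r = p.

p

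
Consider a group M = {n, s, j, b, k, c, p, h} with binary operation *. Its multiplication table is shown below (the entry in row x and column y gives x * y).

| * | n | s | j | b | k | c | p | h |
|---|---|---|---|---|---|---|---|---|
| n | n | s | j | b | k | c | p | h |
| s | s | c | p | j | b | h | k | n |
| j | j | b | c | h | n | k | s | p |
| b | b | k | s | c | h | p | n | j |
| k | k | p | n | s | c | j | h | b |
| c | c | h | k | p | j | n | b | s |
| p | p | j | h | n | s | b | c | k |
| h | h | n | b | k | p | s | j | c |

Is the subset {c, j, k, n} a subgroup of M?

{c, j, k, n} contains the identity n.
Checking products: every product of two elements of {c, j, k, n} (read from the table) lies in {c, j, k, n}, so the set is closed.
In a finite group, a nonempty closed subset is a subgroup. So {c, j, k, n} ≤ M.
(Structurally, M here is isomorphic to the quaternion group Q_8.)

Yes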